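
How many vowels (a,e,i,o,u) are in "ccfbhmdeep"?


Input: ccfbhmdeep
Checking each character:
  'c' at position 0: consonant
  'c' at position 1: consonant
  'f' at position 2: consonant
  'b' at position 3: consonant
  'h' at position 4: consonant
  'm' at position 5: consonant
  'd' at position 6: consonant
  'e' at position 7: vowel (running total: 1)
  'e' at position 8: vowel (running total: 2)
  'p' at position 9: consonant
Total vowels: 2

2


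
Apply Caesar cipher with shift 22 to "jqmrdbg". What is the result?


Caesar cipher: shift "jqmrdbg" by 22
  'j' (pos 9) + 22 = pos 5 = 'f'
  'q' (pos 16) + 22 = pos 12 = 'm'
  'm' (pos 12) + 22 = pos 8 = 'i'
  'r' (pos 17) + 22 = pos 13 = 'n'
  'd' (pos 3) + 22 = pos 25 = 'z'
  'b' (pos 1) + 22 = pos 23 = 'x'
  'g' (pos 6) + 22 = pos 2 = 'c'
Result: fminzxc

fminzxc


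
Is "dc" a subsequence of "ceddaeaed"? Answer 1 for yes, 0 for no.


Check if "dc" is a subsequence of "ceddaeaed"
Greedy scan:
  Position 0 ('c'): no match needed
  Position 1 ('e'): no match needed
  Position 2 ('d'): matches sub[0] = 'd'
  Position 3 ('d'): no match needed
  Position 4 ('a'): no match needed
  Position 5 ('e'): no match needed
  Position 6 ('a'): no match needed
  Position 7 ('e'): no match needed
  Position 8 ('d'): no match needed
Only matched 1/2 characters => not a subsequence

0


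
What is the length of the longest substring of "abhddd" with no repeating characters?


Input: "abhddd"
Sliding window (track last position of each char):
  Position 0 ('a'): window [0,0] length 1 -- new best
  Position 1 ('b'): window [0,1] length 2 -- new best
  Position 2 ('h'): window [0,2] length 3 -- new best
  Position 3 ('d'): window [0,3] length 4 -- new best
  Position 4 ('d'): repeat (last at 3), move window start to 4
  Position 4 ('d'): window [4,4] length 1
  Position 5 ('d'): repeat (last at 4), move window start to 5
  Position 5 ('d'): window [5,5] length 1
Longest substring with no repeats: "abhd" with length 4

4


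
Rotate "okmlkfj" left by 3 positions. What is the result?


Input: "okmlkfj", rotate left by 3
First 3 characters: "okm"
Remaining characters: "lkfj"
Concatenate remaining + first: "lkfj" + "okm" = "lkfjokm"

lkfjokm


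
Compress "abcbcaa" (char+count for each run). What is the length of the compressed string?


Input: abcbcaa
Runs:
  'a' x 1 => "a1"
  'b' x 1 => "b1"
  'c' x 1 => "c1"
  'b' x 1 => "b1"
  'c' x 1 => "c1"
  'a' x 2 => "a2"
Compressed: "a1b1c1b1c1a2"
Compressed length: 12

12


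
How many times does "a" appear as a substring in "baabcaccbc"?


Searching for "a" in "baabcaccbc"
Scanning each position:
  Position 0: "b" => no
  Position 1: "a" => MATCH
  Position 2: "a" => MATCH
  Position 3: "b" => no
  Position 4: "c" => no
  Position 5: "a" => MATCH
  Position 6: "c" => no
  Position 7: "c" => no
  Position 8: "b" => no
  Position 9: "c" => no
Total occurrences: 3

3


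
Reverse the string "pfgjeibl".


Input: pfgjeibl
Reading characters right to left:
  Position 7: 'l'
  Position 6: 'b'
  Position 5: 'i'
  Position 4: 'e'
  Position 3: 'j'
  Position 2: 'g'
  Position 1: 'f'
  Position 0: 'p'
Reversed: lbiejgfp

lbiejgfp


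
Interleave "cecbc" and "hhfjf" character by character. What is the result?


Interleaving "cecbc" and "hhfjf":
  Position 0: 'c' from first, 'h' from second => "ch"
  Position 1: 'e' from first, 'h' from second => "eh"
  Position 2: 'c' from first, 'f' from second => "cf"
  Position 3: 'b' from first, 'j' from second => "bj"
  Position 4: 'c' from first, 'f' from second => "cf"
Result: chehcfbjcf

chehcfbjcf


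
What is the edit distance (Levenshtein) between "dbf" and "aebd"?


Computing edit distance: "dbf" -> "aebd"
DP table:
           a    e    b    d
      0    1    2    3    4
  d   1    1    2    3    3
  b   2    2    2    2    3
  f   3    3    3    3    3
Edit distance = dp[3][4] = 3

3


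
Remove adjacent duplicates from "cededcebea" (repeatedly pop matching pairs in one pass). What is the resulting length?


Input: cededcebea
Stack-based adjacent duplicate removal:
  Read 'c': push. Stack: c
  Read 'e': push. Stack: ce
  Read 'd': push. Stack: ced
  Read 'e': push. Stack: cede
  Read 'd': push. Stack: ceded
  Read 'c': push. Stack: cededc
  Read 'e': push. Stack: cededce
  Read 'b': push. Stack: cededceb
  Read 'e': push. Stack: cededcebe
  Read 'a': push. Stack: cededcebea
Final stack: "cededcebea" (length 10)

10


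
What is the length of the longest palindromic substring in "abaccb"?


Input: "abaccb"
Checking substrings for palindromes:
  [0:3] "aba" (len 3) => palindrome
  [3:5] "cc" (len 2) => palindrome
Longest palindromic substring: "aba" with length 3

3


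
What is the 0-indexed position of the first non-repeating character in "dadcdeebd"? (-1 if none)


Input: dadcdeebd
Character frequencies:
  'a': 1
  'b': 1
  'c': 1
  'd': 4
  'e': 2
Scanning left to right for freq == 1:
  Position 0 ('d'): freq=4, skip
  Position 1 ('a'): unique! => answer = 1

1


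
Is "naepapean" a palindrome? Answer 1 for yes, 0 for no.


Input: naepapean
Reversed: naepapean
  Compare pos 0 ('n') with pos 8 ('n'): match
  Compare pos 1 ('a') with pos 7 ('a'): match
  Compare pos 2 ('e') with pos 6 ('e'): match
  Compare pos 3 ('p') with pos 5 ('p'): match
Result: palindrome

1


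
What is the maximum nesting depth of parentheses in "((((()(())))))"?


Input: "((((()(())))))"
Tracking depth:
  Position 0 '(': depth becomes 1
  Position 1 '(': depth becomes 2
  Position 2 '(': depth becomes 3
  Position 3 '(': depth becomes 4
  Position 4 '(': depth becomes 5
  Position 5 ')': depth becomes 4
  Position 6 '(': depth becomes 5
  Position 7 '(': depth becomes 6
  Position 8 ')': depth becomes 5
  Position 9 ')': depth becomes 4
  Position 10 ')': depth becomes 3
  Position 11 ')': depth becomes 2
  Position 12 ')': depth becomes 1
  Position 13 ')': depth becomes 0
Maximum depth reached: 6

6


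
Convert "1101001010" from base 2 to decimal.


Input: "1101001010" in base 2
Positional expansion:
  Digit '1' (value 1) x 2^9 = 512
  Digit '1' (value 1) x 2^8 = 256
  Digit '0' (value 0) x 2^7 = 0
  Digit '1' (value 1) x 2^6 = 64
  Digit '0' (value 0) x 2^5 = 0
  Digit '0' (value 0) x 2^4 = 0
  Digit '1' (value 1) x 2^3 = 8
  Digit '0' (value 0) x 2^2 = 0
  Digit '1' (value 1) x 2^1 = 2
  Digit '0' (value 0) x 2^0 = 0
Sum = 842

842


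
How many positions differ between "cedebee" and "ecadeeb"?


Comparing "cedebee" and "ecadeeb" position by position:
  Position 0: 'c' vs 'e' => DIFFER
  Position 1: 'e' vs 'c' => DIFFER
  Position 2: 'd' vs 'a' => DIFFER
  Position 3: 'e' vs 'd' => DIFFER
  Position 4: 'b' vs 'e' => DIFFER
  Position 5: 'e' vs 'e' => same
  Position 6: 'e' vs 'b' => DIFFER
Positions that differ: 6

6


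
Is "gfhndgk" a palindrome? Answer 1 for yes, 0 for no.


Input: gfhndgk
Reversed: kgdnhfg
  Compare pos 0 ('g') with pos 6 ('k'): MISMATCH
  Compare pos 1 ('f') with pos 5 ('g'): MISMATCH
  Compare pos 2 ('h') with pos 4 ('d'): MISMATCH
Result: not a palindrome

0


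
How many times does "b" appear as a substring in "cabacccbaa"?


Searching for "b" in "cabacccbaa"
Scanning each position:
  Position 0: "c" => no
  Position 1: "a" => no
  Position 2: "b" => MATCH
  Position 3: "a" => no
  Position 4: "c" => no
  Position 5: "c" => no
  Position 6: "c" => no
  Position 7: "b" => MATCH
  Position 8: "a" => no
  Position 9: "a" => no
Total occurrences: 2

2


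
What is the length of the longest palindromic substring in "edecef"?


Input: "edecef"
Checking substrings for palindromes:
  [0:3] "ede" (len 3) => palindrome
  [2:5] "ece" (len 3) => palindrome
Longest palindromic substring: "ede" with length 3

3


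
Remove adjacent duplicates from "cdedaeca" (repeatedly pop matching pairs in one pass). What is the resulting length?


Input: cdedaeca
Stack-based adjacent duplicate removal:
  Read 'c': push. Stack: c
  Read 'd': push. Stack: cd
  Read 'e': push. Stack: cde
  Read 'd': push. Stack: cded
  Read 'a': push. Stack: cdeda
  Read 'e': push. Stack: cdedae
  Read 'c': push. Stack: cdedaec
  Read 'a': push. Stack: cdedaeca
Final stack: "cdedaeca" (length 8)

8


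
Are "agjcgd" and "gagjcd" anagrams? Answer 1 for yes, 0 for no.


Strings: "agjcgd", "gagjcd"
Sorted first:  acdggj
Sorted second: acdggj
Sorted forms match => anagrams

1


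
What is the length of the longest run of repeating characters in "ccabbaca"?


Input: "ccabbaca"
Scanning for longest run:
  Position 1 ('c'): continues run of 'c', length=2
  Position 2 ('a'): new char, reset run to 1
  Position 3 ('b'): new char, reset run to 1
  Position 4 ('b'): continues run of 'b', length=2
  Position 5 ('a'): new char, reset run to 1
  Position 6 ('c'): new char, reset run to 1
  Position 7 ('a'): new char, reset run to 1
Longest run: 'c' with length 2

2


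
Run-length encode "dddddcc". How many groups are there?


Input: dddddcc
Scanning for consecutive runs:
  Group 1: 'd' x 5 (positions 0-4)
  Group 2: 'c' x 2 (positions 5-6)
Total groups: 2

2


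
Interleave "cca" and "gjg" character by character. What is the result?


Interleaving "cca" and "gjg":
  Position 0: 'c' from first, 'g' from second => "cg"
  Position 1: 'c' from first, 'j' from second => "cj"
  Position 2: 'a' from first, 'g' from second => "ag"
Result: cgcjag

cgcjag


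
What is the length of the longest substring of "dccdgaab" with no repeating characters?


Input: "dccdgaab"
Sliding window (track last position of each char):
  Position 0 ('d'): window [0,0] length 1 -- new best
  Position 1 ('c'): window [0,1] length 2 -- new best
  Position 2 ('c'): repeat (last at 1), move window start to 2
  Position 2 ('c'): window [2,2] length 1
  Position 3 ('d'): window [2,3] length 2
  Position 4 ('g'): window [2,4] length 3 -- new best
  Position 5 ('a'): window [2,5] length 4 -- new best
  Position 6 ('a'): repeat (last at 5), move window start to 6
  Position 6 ('a'): window [6,6] length 1
  Position 7 ('b'): window [6,7] length 2
Longest substring with no repeats: "cdga" with length 4

4


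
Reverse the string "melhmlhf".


Input: melhmlhf
Reading characters right to left:
  Position 7: 'f'
  Position 6: 'h'
  Position 5: 'l'
  Position 4: 'm'
  Position 3: 'h'
  Position 2: 'l'
  Position 1: 'e'
  Position 0: 'm'
Reversed: fhlmhlem

fhlmhlem


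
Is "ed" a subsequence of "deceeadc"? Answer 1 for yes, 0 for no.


Check if "ed" is a subsequence of "deceeadc"
Greedy scan:
  Position 0 ('d'): no match needed
  Position 1 ('e'): matches sub[0] = 'e'
  Position 2 ('c'): no match needed
  Position 3 ('e'): no match needed
  Position 4 ('e'): no match needed
  Position 5 ('a'): no match needed
  Position 6 ('d'): matches sub[1] = 'd'
  Position 7 ('c'): no match needed
All 2 characters matched => is a subsequence

1


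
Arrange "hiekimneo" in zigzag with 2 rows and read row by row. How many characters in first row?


Zigzag "hiekimneo" into 2 rows:
Placing characters:
  'h' => row 0
  'i' => row 1
  'e' => row 0
  'k' => row 1
  'i' => row 0
  'm' => row 1
  'n' => row 0
  'e' => row 1
  'o' => row 0
Rows:
  Row 0: "heino"
  Row 1: "ikme"
First row length: 5

5


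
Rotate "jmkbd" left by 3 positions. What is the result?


Input: "jmkbd", rotate left by 3
First 3 characters: "jmk"
Remaining characters: "bd"
Concatenate remaining + first: "bd" + "jmk" = "bdjmk"

bdjmk


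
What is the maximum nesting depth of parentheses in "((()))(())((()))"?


Input: "((()))(())((()))"
Tracking depth:
  Position 0 '(': depth becomes 1
  Position 1 '(': depth becomes 2
  Position 2 '(': depth becomes 3
  Position 3 ')': depth becomes 2
  Position 4 ')': depth becomes 1
  Position 5 ')': depth becomes 0
  Position 6 '(': depth becomes 1
  Position 7 '(': depth becomes 2
  Position 8 ')': depth becomes 1
  Position 9 ')': depth becomes 0
  Position 10 '(': depth becomes 1
  Position 11 '(': depth becomes 2
  Position 12 '(': depth becomes 3
  Position 13 ')': depth becomes 2
  Position 14 ')': depth becomes 1
  Position 15 ')': depth becomes 0
Maximum depth reached: 3

3


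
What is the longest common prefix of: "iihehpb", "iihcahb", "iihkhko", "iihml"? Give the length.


Words: iihehpb, iihcahb, iihkhko, iihml
  Position 0: all 'i' => match
  Position 1: all 'i' => match
  Position 2: all 'h' => match
  Position 3: ('e', 'c', 'k', 'm') => mismatch, stop
LCP = "iih" (length 3)

3


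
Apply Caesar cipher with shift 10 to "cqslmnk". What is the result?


Caesar cipher: shift "cqslmnk" by 10
  'c' (pos 2) + 10 = pos 12 = 'm'
  'q' (pos 16) + 10 = pos 0 = 'a'
  's' (pos 18) + 10 = pos 2 = 'c'
  'l' (pos 11) + 10 = pos 21 = 'v'
  'm' (pos 12) + 10 = pos 22 = 'w'
  'n' (pos 13) + 10 = pos 23 = 'x'
  'k' (pos 10) + 10 = pos 20 = 'u'
Result: macvwxu

macvwxu


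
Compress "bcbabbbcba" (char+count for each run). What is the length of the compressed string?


Input: bcbabbbcba
Runs:
  'b' x 1 => "b1"
  'c' x 1 => "c1"
  'b' x 1 => "b1"
  'a' x 1 => "a1"
  'b' x 3 => "b3"
  'c' x 1 => "c1"
  'b' x 1 => "b1"
  'a' x 1 => "a1"
Compressed: "b1c1b1a1b3c1b1a1"
Compressed length: 16

16


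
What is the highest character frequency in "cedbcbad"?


Input: cedbcbad
Character counts:
  'a': 1
  'b': 2
  'c': 2
  'd': 2
  'e': 1
Maximum frequency: 2

2


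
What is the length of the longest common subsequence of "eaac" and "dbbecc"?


LCS of "eaac" and "dbbecc"
DP table:
           d    b    b    e    c    c
      0    0    0    0    0    0    0
  e   0    0    0    0    1    1    1
  a   0    0    0    0    1    1    1
  a   0    0    0    0    1    1    1
  c   0    0    0    0    1    2    2
LCS length = dp[4][6] = 2

2


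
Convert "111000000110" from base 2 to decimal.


Input: "111000000110" in base 2
Positional expansion:
  Digit '1' (value 1) x 2^11 = 2048
  Digit '1' (value 1) x 2^10 = 1024
  Digit '1' (value 1) x 2^9 = 512
  Digit '0' (value 0) x 2^8 = 0
  Digit '0' (value 0) x 2^7 = 0
  Digit '0' (value 0) x 2^6 = 0
  Digit '0' (value 0) x 2^5 = 0
  Digit '0' (value 0) x 2^4 = 0
  Digit '0' (value 0) x 2^3 = 0
  Digit '1' (value 1) x 2^2 = 4
  Digit '1' (value 1) x 2^1 = 2
  Digit '0' (value 0) x 2^0 = 0
Sum = 3590

3590


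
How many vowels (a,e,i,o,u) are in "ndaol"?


Input: ndaol
Checking each character:
  'n' at position 0: consonant
  'd' at position 1: consonant
  'a' at position 2: vowel (running total: 1)
  'o' at position 3: vowel (running total: 2)
  'l' at position 4: consonant
Total vowels: 2

2


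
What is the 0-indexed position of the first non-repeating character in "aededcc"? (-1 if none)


Input: aededcc
Character frequencies:
  'a': 1
  'c': 2
  'd': 2
  'e': 2
Scanning left to right for freq == 1:
  Position 0 ('a'): unique! => answer = 0

0


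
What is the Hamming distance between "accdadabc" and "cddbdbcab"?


Comparing "accdadabc" and "cddbdbcab" position by position:
  Position 0: 'a' vs 'c' => differ
  Position 1: 'c' vs 'd' => differ
  Position 2: 'c' vs 'd' => differ
  Position 3: 'd' vs 'b' => differ
  Position 4: 'a' vs 'd' => differ
  Position 5: 'd' vs 'b' => differ
  Position 6: 'a' vs 'c' => differ
  Position 7: 'b' vs 'a' => differ
  Position 8: 'c' vs 'b' => differ
Total differences (Hamming distance): 9

9


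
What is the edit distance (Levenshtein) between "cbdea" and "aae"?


Computing edit distance: "cbdea" -> "aae"
DP table:
           a    a    e
      0    1    2    3
  c   1    1    2    3
  b   2    2    2    3
  d   3    3    3    3
  e   4    4    4    3
  a   5    4    4    4
Edit distance = dp[5][3] = 4

4


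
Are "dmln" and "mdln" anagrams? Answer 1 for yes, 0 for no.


Strings: "dmln", "mdln"
Sorted first:  dlmn
Sorted second: dlmn
Sorted forms match => anagrams

1


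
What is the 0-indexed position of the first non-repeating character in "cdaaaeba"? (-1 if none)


Input: cdaaaeba
Character frequencies:
  'a': 4
  'b': 1
  'c': 1
  'd': 1
  'e': 1
Scanning left to right for freq == 1:
  Position 0 ('c'): unique! => answer = 0

0


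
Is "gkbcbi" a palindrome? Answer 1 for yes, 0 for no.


Input: gkbcbi
Reversed: ibcbkg
  Compare pos 0 ('g') with pos 5 ('i'): MISMATCH
  Compare pos 1 ('k') with pos 4 ('b'): MISMATCH
  Compare pos 2 ('b') with pos 3 ('c'): MISMATCH
Result: not a palindrome

0


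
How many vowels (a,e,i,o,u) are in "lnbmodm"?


Input: lnbmodm
Checking each character:
  'l' at position 0: consonant
  'n' at position 1: consonant
  'b' at position 2: consonant
  'm' at position 3: consonant
  'o' at position 4: vowel (running total: 1)
  'd' at position 5: consonant
  'm' at position 6: consonant
Total vowels: 1

1


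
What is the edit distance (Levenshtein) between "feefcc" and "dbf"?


Computing edit distance: "feefcc" -> "dbf"
DP table:
           d    b    f
      0    1    2    3
  f   1    1    2    2
  e   2    2    2    3
  e   3    3    3    3
  f   4    4    4    3
  c   5    5    5    4
  c   6    6    6    5
Edit distance = dp[6][3] = 5

5


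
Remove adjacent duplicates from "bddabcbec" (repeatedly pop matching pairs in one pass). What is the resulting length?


Input: bddabcbec
Stack-based adjacent duplicate removal:
  Read 'b': push. Stack: b
  Read 'd': push. Stack: bd
  Read 'd': matches stack top 'd' => pop. Stack: b
  Read 'a': push. Stack: ba
  Read 'b': push. Stack: bab
  Read 'c': push. Stack: babc
  Read 'b': push. Stack: babcb
  Read 'e': push. Stack: babcbe
  Read 'c': push. Stack: babcbec
Final stack: "babcbec" (length 7)

7


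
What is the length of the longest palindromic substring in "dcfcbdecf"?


Input: "dcfcbdecf"
Checking substrings for palindromes:
  [1:4] "cfc" (len 3) => palindrome
Longest palindromic substring: "cfc" with length 3

3


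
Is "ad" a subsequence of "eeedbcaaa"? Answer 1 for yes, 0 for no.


Check if "ad" is a subsequence of "eeedbcaaa"
Greedy scan:
  Position 0 ('e'): no match needed
  Position 1 ('e'): no match needed
  Position 2 ('e'): no match needed
  Position 3 ('d'): no match needed
  Position 4 ('b'): no match needed
  Position 5 ('c'): no match needed
  Position 6 ('a'): matches sub[0] = 'a'
  Position 7 ('a'): no match needed
  Position 8 ('a'): no match needed
Only matched 1/2 characters => not a subsequence

0


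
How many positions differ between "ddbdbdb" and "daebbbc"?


Comparing "ddbdbdb" and "daebbbc" position by position:
  Position 0: 'd' vs 'd' => same
  Position 1: 'd' vs 'a' => DIFFER
  Position 2: 'b' vs 'e' => DIFFER
  Position 3: 'd' vs 'b' => DIFFER
  Position 4: 'b' vs 'b' => same
  Position 5: 'd' vs 'b' => DIFFER
  Position 6: 'b' vs 'c' => DIFFER
Positions that differ: 5

5


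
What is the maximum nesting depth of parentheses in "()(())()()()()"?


Input: "()(())()()()()"
Tracking depth:
  Position 0 '(': depth becomes 1
  Position 1 ')': depth becomes 0
  Position 2 '(': depth becomes 1
  Position 3 '(': depth becomes 2
  Position 4 ')': depth becomes 1
  Position 5 ')': depth becomes 0
  Position 6 '(': depth becomes 1
  Position 7 ')': depth becomes 0
  Position 8 '(': depth becomes 1
  Position 9 ')': depth becomes 0
  Position 10 '(': depth becomes 1
  Position 11 ')': depth becomes 0
  Position 12 '(': depth becomes 1
  Position 13 ')': depth becomes 0
Maximum depth reached: 2

2


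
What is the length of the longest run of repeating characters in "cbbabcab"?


Input: "cbbabcab"
Scanning for longest run:
  Position 1 ('b'): new char, reset run to 1
  Position 2 ('b'): continues run of 'b', length=2
  Position 3 ('a'): new char, reset run to 1
  Position 4 ('b'): new char, reset run to 1
  Position 5 ('c'): new char, reset run to 1
  Position 6 ('a'): new char, reset run to 1
  Position 7 ('b'): new char, reset run to 1
Longest run: 'b' with length 2

2


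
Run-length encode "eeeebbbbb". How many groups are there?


Input: eeeebbbbb
Scanning for consecutive runs:
  Group 1: 'e' x 4 (positions 0-3)
  Group 2: 'b' x 5 (positions 4-8)
Total groups: 2

2


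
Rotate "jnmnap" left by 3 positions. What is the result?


Input: "jnmnap", rotate left by 3
First 3 characters: "jnm"
Remaining characters: "nap"
Concatenate remaining + first: "nap" + "jnm" = "napjnm"

napjnm


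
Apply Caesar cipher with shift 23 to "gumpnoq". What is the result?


Caesar cipher: shift "gumpnoq" by 23
  'g' (pos 6) + 23 = pos 3 = 'd'
  'u' (pos 20) + 23 = pos 17 = 'r'
  'm' (pos 12) + 23 = pos 9 = 'j'
  'p' (pos 15) + 23 = pos 12 = 'm'
  'n' (pos 13) + 23 = pos 10 = 'k'
  'o' (pos 14) + 23 = pos 11 = 'l'
  'q' (pos 16) + 23 = pos 13 = 'n'
Result: drjmkln

drjmkln


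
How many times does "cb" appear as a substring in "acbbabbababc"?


Searching for "cb" in "acbbabbababc"
Scanning each position:
  Position 0: "ac" => no
  Position 1: "cb" => MATCH
  Position 2: "bb" => no
  Position 3: "ba" => no
  Position 4: "ab" => no
  Position 5: "bb" => no
  Position 6: "ba" => no
  Position 7: "ab" => no
  Position 8: "ba" => no
  Position 9: "ab" => no
  Position 10: "bc" => no
Total occurrences: 1

1


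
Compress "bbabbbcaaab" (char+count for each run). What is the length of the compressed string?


Input: bbabbbcaaab
Runs:
  'b' x 2 => "b2"
  'a' x 1 => "a1"
  'b' x 3 => "b3"
  'c' x 1 => "c1"
  'a' x 3 => "a3"
  'b' x 1 => "b1"
Compressed: "b2a1b3c1a3b1"
Compressed length: 12

12


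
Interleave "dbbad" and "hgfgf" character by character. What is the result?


Interleaving "dbbad" and "hgfgf":
  Position 0: 'd' from first, 'h' from second => "dh"
  Position 1: 'b' from first, 'g' from second => "bg"
  Position 2: 'b' from first, 'f' from second => "bf"
  Position 3: 'a' from first, 'g' from second => "ag"
  Position 4: 'd' from first, 'f' from second => "df"
Result: dhbgbfagdf

dhbgbfagdf


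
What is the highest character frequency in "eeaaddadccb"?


Input: eeaaddadccb
Character counts:
  'a': 3
  'b': 1
  'c': 2
  'd': 3
  'e': 2
Maximum frequency: 3

3


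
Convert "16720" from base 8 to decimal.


Input: "16720" in base 8
Positional expansion:
  Digit '1' (value 1) x 8^4 = 4096
  Digit '6' (value 6) x 8^3 = 3072
  Digit '7' (value 7) x 8^2 = 448
  Digit '2' (value 2) x 8^1 = 16
  Digit '0' (value 0) x 8^0 = 0
Sum = 7632

7632


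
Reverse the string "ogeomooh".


Input: ogeomooh
Reading characters right to left:
  Position 7: 'h'
  Position 6: 'o'
  Position 5: 'o'
  Position 4: 'm'
  Position 3: 'o'
  Position 2: 'e'
  Position 1: 'g'
  Position 0: 'o'
Reversed: hoomoego

hoomoego


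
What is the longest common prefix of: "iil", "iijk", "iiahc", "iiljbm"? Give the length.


Words: iil, iijk, iiahc, iiljbm
  Position 0: all 'i' => match
  Position 1: all 'i' => match
  Position 2: ('l', 'j', 'a', 'l') => mismatch, stop
LCP = "ii" (length 2)

2


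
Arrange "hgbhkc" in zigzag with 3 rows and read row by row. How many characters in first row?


Zigzag "hgbhkc" into 3 rows:
Placing characters:
  'h' => row 0
  'g' => row 1
  'b' => row 2
  'h' => row 1
  'k' => row 0
  'c' => row 1
Rows:
  Row 0: "hk"
  Row 1: "ghc"
  Row 2: "b"
First row length: 2

2


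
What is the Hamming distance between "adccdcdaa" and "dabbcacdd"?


Comparing "adccdcdaa" and "dabbcacdd" position by position:
  Position 0: 'a' vs 'd' => differ
  Position 1: 'd' vs 'a' => differ
  Position 2: 'c' vs 'b' => differ
  Position 3: 'c' vs 'b' => differ
  Position 4: 'd' vs 'c' => differ
  Position 5: 'c' vs 'a' => differ
  Position 6: 'd' vs 'c' => differ
  Position 7: 'a' vs 'd' => differ
  Position 8: 'a' vs 'd' => differ
Total differences (Hamming distance): 9

9


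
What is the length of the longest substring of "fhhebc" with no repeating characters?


Input: "fhhebc"
Sliding window (track last position of each char):
  Position 0 ('f'): window [0,0] length 1 -- new best
  Position 1 ('h'): window [0,1] length 2 -- new best
  Position 2 ('h'): repeat (last at 1), move window start to 2
  Position 2 ('h'): window [2,2] length 1
  Position 3 ('e'): window [2,3] length 2
  Position 4 ('b'): window [2,4] length 3 -- new best
  Position 5 ('c'): window [2,5] length 4 -- new best
Longest substring with no repeats: "hebc" with length 4

4


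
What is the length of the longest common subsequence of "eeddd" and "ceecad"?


LCS of "eeddd" and "ceecad"
DP table:
           c    e    e    c    a    d
      0    0    0    0    0    0    0
  e   0    0    1    1    1    1    1
  e   0    0    1    2    2    2    2
  d   0    0    1    2    2    2    3
  d   0    0    1    2    2    2    3
  d   0    0    1    2    2    2    3
LCS length = dp[5][6] = 3

3


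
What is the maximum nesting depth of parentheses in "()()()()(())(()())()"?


Input: "()()()()(())(()())()"
Tracking depth:
  Position 0 '(': depth becomes 1
  Position 1 ')': depth becomes 0
  Position 2 '(': depth becomes 1
  Position 3 ')': depth becomes 0
  Position 4 '(': depth becomes 1
  Position 5 ')': depth becomes 0
  Position 6 '(': depth becomes 1
  Position 7 ')': depth becomes 0
  Position 8 '(': depth becomes 1
  Position 9 '(': depth becomes 2
  Position 10 ')': depth becomes 1
  Position 11 ')': depth becomes 0
  Position 12 '(': depth becomes 1
  Position 13 '(': depth becomes 2
  Position 14 ')': depth becomes 1
  Position 15 '(': depth becomes 2
  Position 16 ')': depth becomes 1
  Position 17 ')': depth becomes 0
  Position 18 '(': depth becomes 1
  Position 19 ')': depth becomes 0
Maximum depth reached: 2

2


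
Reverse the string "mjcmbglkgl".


Input: mjcmbglkgl
Reading characters right to left:
  Position 9: 'l'
  Position 8: 'g'
  Position 7: 'k'
  Position 6: 'l'
  Position 5: 'g'
  Position 4: 'b'
  Position 3: 'm'
  Position 2: 'c'
  Position 1: 'j'
  Position 0: 'm'
Reversed: lgklgbmcjm

lgklgbmcjm


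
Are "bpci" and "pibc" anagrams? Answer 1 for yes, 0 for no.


Strings: "bpci", "pibc"
Sorted first:  bcip
Sorted second: bcip
Sorted forms match => anagrams

1


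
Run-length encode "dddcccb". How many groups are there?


Input: dddcccb
Scanning for consecutive runs:
  Group 1: 'd' x 3 (positions 0-2)
  Group 2: 'c' x 3 (positions 3-5)
  Group 3: 'b' x 1 (positions 6-6)
Total groups: 3

3


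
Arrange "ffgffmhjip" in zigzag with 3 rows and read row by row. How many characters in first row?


Zigzag "ffgffmhjip" into 3 rows:
Placing characters:
  'f' => row 0
  'f' => row 1
  'g' => row 2
  'f' => row 1
  'f' => row 0
  'm' => row 1
  'h' => row 2
  'j' => row 1
  'i' => row 0
  'p' => row 1
Rows:
  Row 0: "ffi"
  Row 1: "ffmjp"
  Row 2: "gh"
First row length: 3

3


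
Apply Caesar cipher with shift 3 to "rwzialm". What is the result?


Caesar cipher: shift "rwzialm" by 3
  'r' (pos 17) + 3 = pos 20 = 'u'
  'w' (pos 22) + 3 = pos 25 = 'z'
  'z' (pos 25) + 3 = pos 2 = 'c'
  'i' (pos 8) + 3 = pos 11 = 'l'
  'a' (pos 0) + 3 = pos 3 = 'd'
  'l' (pos 11) + 3 = pos 14 = 'o'
  'm' (pos 12) + 3 = pos 15 = 'p'
Result: uzcldop

uzcldop


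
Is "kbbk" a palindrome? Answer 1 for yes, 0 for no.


Input: kbbk
Reversed: kbbk
  Compare pos 0 ('k') with pos 3 ('k'): match
  Compare pos 1 ('b') with pos 2 ('b'): match
Result: palindrome

1


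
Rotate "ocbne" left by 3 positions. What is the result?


Input: "ocbne", rotate left by 3
First 3 characters: "ocb"
Remaining characters: "ne"
Concatenate remaining + first: "ne" + "ocb" = "neocb"

neocb


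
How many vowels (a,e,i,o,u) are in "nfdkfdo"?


Input: nfdkfdo
Checking each character:
  'n' at position 0: consonant
  'f' at position 1: consonant
  'd' at position 2: consonant
  'k' at position 3: consonant
  'f' at position 4: consonant
  'd' at position 5: consonant
  'o' at position 6: vowel (running total: 1)
Total vowels: 1

1


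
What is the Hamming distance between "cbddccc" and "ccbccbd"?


Comparing "cbddccc" and "ccbccbd" position by position:
  Position 0: 'c' vs 'c' => same
  Position 1: 'b' vs 'c' => differ
  Position 2: 'd' vs 'b' => differ
  Position 3: 'd' vs 'c' => differ
  Position 4: 'c' vs 'c' => same
  Position 5: 'c' vs 'b' => differ
  Position 6: 'c' vs 'd' => differ
Total differences (Hamming distance): 5

5


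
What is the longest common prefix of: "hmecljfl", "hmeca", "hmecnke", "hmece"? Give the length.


Words: hmecljfl, hmeca, hmecnke, hmece
  Position 0: all 'h' => match
  Position 1: all 'm' => match
  Position 2: all 'e' => match
  Position 3: all 'c' => match
  Position 4: ('l', 'a', 'n', 'e') => mismatch, stop
LCP = "hmec" (length 4)

4


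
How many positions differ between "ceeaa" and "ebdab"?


Comparing "ceeaa" and "ebdab" position by position:
  Position 0: 'c' vs 'e' => DIFFER
  Position 1: 'e' vs 'b' => DIFFER
  Position 2: 'e' vs 'd' => DIFFER
  Position 3: 'a' vs 'a' => same
  Position 4: 'a' vs 'b' => DIFFER
Positions that differ: 4

4


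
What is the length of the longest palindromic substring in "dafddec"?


Input: "dafddec"
Checking substrings for palindromes:
  [3:5] "dd" (len 2) => palindrome
Longest palindromic substring: "dd" with length 2

2


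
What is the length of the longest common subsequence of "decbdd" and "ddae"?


LCS of "decbdd" and "ddae"
DP table:
           d    d    a    e
      0    0    0    0    0
  d   0    1    1    1    1
  e   0    1    1    1    2
  c   0    1    1    1    2
  b   0    1    1    1    2
  d   0    1    2    2    2
  d   0    1    2    2    2
LCS length = dp[6][4] = 2

2


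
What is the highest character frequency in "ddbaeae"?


Input: ddbaeae
Character counts:
  'a': 2
  'b': 1
  'd': 2
  'e': 2
Maximum frequency: 2

2


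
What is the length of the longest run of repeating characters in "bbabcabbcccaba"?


Input: "bbabcabbcccaba"
Scanning for longest run:
  Position 1 ('b'): continues run of 'b', length=2
  Position 2 ('a'): new char, reset run to 1
  Position 3 ('b'): new char, reset run to 1
  Position 4 ('c'): new char, reset run to 1
  Position 5 ('a'): new char, reset run to 1
  Position 6 ('b'): new char, reset run to 1
  Position 7 ('b'): continues run of 'b', length=2
  Position 8 ('c'): new char, reset run to 1
  Position 9 ('c'): continues run of 'c', length=2
  Position 10 ('c'): continues run of 'c', length=3
  Position 11 ('a'): new char, reset run to 1
  Position 12 ('b'): new char, reset run to 1
  Position 13 ('a'): new char, reset run to 1
Longest run: 'c' with length 3

3


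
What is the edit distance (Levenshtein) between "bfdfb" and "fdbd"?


Computing edit distance: "bfdfb" -> "fdbd"
DP table:
           f    d    b    d
      0    1    2    3    4
  b   1    1    2    2    3
  f   2    1    2    3    3
  d   3    2    1    2    3
  f   4    3    2    2    3
  b   5    4    3    2    3
Edit distance = dp[5][4] = 3

3


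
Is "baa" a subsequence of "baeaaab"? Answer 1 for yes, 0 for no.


Check if "baa" is a subsequence of "baeaaab"
Greedy scan:
  Position 0 ('b'): matches sub[0] = 'b'
  Position 1 ('a'): matches sub[1] = 'a'
  Position 2 ('e'): no match needed
  Position 3 ('a'): matches sub[2] = 'a'
  Position 4 ('a'): no match needed
  Position 5 ('a'): no match needed
  Position 6 ('b'): no match needed
All 3 characters matched => is a subsequence

1


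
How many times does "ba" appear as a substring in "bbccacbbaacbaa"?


Searching for "ba" in "bbccacbbaacbaa"
Scanning each position:
  Position 0: "bb" => no
  Position 1: "bc" => no
  Position 2: "cc" => no
  Position 3: "ca" => no
  Position 4: "ac" => no
  Position 5: "cb" => no
  Position 6: "bb" => no
  Position 7: "ba" => MATCH
  Position 8: "aa" => no
  Position 9: "ac" => no
  Position 10: "cb" => no
  Position 11: "ba" => MATCH
  Position 12: "aa" => no
Total occurrences: 2

2


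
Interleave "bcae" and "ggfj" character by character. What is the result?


Interleaving "bcae" and "ggfj":
  Position 0: 'b' from first, 'g' from second => "bg"
  Position 1: 'c' from first, 'g' from second => "cg"
  Position 2: 'a' from first, 'f' from second => "af"
  Position 3: 'e' from first, 'j' from second => "ej"
Result: bgcgafej

bgcgafej


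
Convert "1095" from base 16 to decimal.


Input: "1095" in base 16
Positional expansion:
  Digit '1' (value 1) x 16^3 = 4096
  Digit '0' (value 0) x 16^2 = 0
  Digit '9' (value 9) x 16^1 = 144
  Digit '5' (value 5) x 16^0 = 5
Sum = 4245

4245


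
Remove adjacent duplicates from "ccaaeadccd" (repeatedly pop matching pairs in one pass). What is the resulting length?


Input: ccaaeadccd
Stack-based adjacent duplicate removal:
  Read 'c': push. Stack: c
  Read 'c': matches stack top 'c' => pop. Stack: (empty)
  Read 'a': push. Stack: a
  Read 'a': matches stack top 'a' => pop. Stack: (empty)
  Read 'e': push. Stack: e
  Read 'a': push. Stack: ea
  Read 'd': push. Stack: ead
  Read 'c': push. Stack: eadc
  Read 'c': matches stack top 'c' => pop. Stack: ead
  Read 'd': matches stack top 'd' => pop. Stack: ea
Final stack: "ea" (length 2)

2


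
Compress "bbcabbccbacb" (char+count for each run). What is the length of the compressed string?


Input: bbcabbccbacb
Runs:
  'b' x 2 => "b2"
  'c' x 1 => "c1"
  'a' x 1 => "a1"
  'b' x 2 => "b2"
  'c' x 2 => "c2"
  'b' x 1 => "b1"
  'a' x 1 => "a1"
  'c' x 1 => "c1"
  'b' x 1 => "b1"
Compressed: "b2c1a1b2c2b1a1c1b1"
Compressed length: 18

18


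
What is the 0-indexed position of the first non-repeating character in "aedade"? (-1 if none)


Input: aedade
Character frequencies:
  'a': 2
  'd': 2
  'e': 2
Scanning left to right for freq == 1:
  Position 0 ('a'): freq=2, skip
  Position 1 ('e'): freq=2, skip
  Position 2 ('d'): freq=2, skip
  Position 3 ('a'): freq=2, skip
  Position 4 ('d'): freq=2, skip
  Position 5 ('e'): freq=2, skip
  No unique character found => answer = -1

-1


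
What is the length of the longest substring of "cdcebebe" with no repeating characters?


Input: "cdcebebe"
Sliding window (track last position of each char):
  Position 0 ('c'): window [0,0] length 1 -- new best
  Position 1 ('d'): window [0,1] length 2 -- new best
  Position 2 ('c'): repeat (last at 0), move window start to 1
  Position 2 ('c'): window [1,2] length 2
  Position 3 ('e'): window [1,3] length 3 -- new best
  Position 4 ('b'): window [1,4] length 4 -- new best
  Position 5 ('e'): repeat (last at 3), move window start to 4
  Position 5 ('e'): window [4,5] length 2
  Position 6 ('b'): repeat (last at 4), move window start to 5
  Position 6 ('b'): window [5,6] length 2
  Position 7 ('e'): repeat (last at 5), move window start to 6
  Position 7 ('e'): window [6,7] length 2
Longest substring with no repeats: "dceb" with length 4

4


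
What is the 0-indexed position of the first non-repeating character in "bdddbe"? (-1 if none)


Input: bdddbe
Character frequencies:
  'b': 2
  'd': 3
  'e': 1
Scanning left to right for freq == 1:
  Position 0 ('b'): freq=2, skip
  Position 1 ('d'): freq=3, skip
  Position 2 ('d'): freq=3, skip
  Position 3 ('d'): freq=3, skip
  Position 4 ('b'): freq=2, skip
  Position 5 ('e'): unique! => answer = 5

5


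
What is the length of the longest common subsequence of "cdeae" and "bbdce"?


LCS of "cdeae" and "bbdce"
DP table:
           b    b    d    c    e
      0    0    0    0    0    0
  c   0    0    0    0    1    1
  d   0    0    0    1    1    1
  e   0    0    0    1    1    2
  a   0    0    0    1    1    2
  e   0    0    0    1    1    2
LCS length = dp[5][5] = 2

2


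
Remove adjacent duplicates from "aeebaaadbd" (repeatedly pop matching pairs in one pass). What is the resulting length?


Input: aeebaaadbd
Stack-based adjacent duplicate removal:
  Read 'a': push. Stack: a
  Read 'e': push. Stack: ae
  Read 'e': matches stack top 'e' => pop. Stack: a
  Read 'b': push. Stack: ab
  Read 'a': push. Stack: aba
  Read 'a': matches stack top 'a' => pop. Stack: ab
  Read 'a': push. Stack: aba
  Read 'd': push. Stack: abad
  Read 'b': push. Stack: abadb
  Read 'd': push. Stack: abadbd
Final stack: "abadbd" (length 6)

6


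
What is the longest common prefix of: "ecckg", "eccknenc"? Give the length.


Words: ecckg, eccknenc
  Position 0: all 'e' => match
  Position 1: all 'c' => match
  Position 2: all 'c' => match
  Position 3: all 'k' => match
  Position 4: ('g', 'n') => mismatch, stop
LCP = "ecck" (length 4)

4


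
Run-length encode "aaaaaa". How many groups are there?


Input: aaaaaa
Scanning for consecutive runs:
  Group 1: 'a' x 6 (positions 0-5)
Total groups: 1

1


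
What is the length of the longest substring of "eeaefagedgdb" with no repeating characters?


Input: "eeaefagedgdb"
Sliding window (track last position of each char):
  Position 0 ('e'): window [0,0] length 1 -- new best
  Position 1 ('e'): repeat (last at 0), move window start to 1
  Position 1 ('e'): window [1,1] length 1
  Position 2 ('a'): window [1,2] length 2 -- new best
  Position 3 ('e'): repeat (last at 1), move window start to 2
  Position 3 ('e'): window [2,3] length 2
  Position 4 ('f'): window [2,4] length 3 -- new best
  Position 5 ('a'): repeat (last at 2), move window start to 3
  Position 5 ('a'): window [3,5] length 3
  Position 6 ('g'): window [3,6] length 4 -- new best
  Position 7 ('e'): repeat (last at 3), move window start to 4
  Position 7 ('e'): window [4,7] length 4
  Position 8 ('d'): window [4,8] length 5 -- new best
  Position 9 ('g'): repeat (last at 6), move window start to 7
  Position 9 ('g'): window [7,9] length 3
  Position 10 ('d'): repeat (last at 8), move window start to 9
  Position 10 ('d'): window [9,10] length 2
  Position 11 ('b'): window [9,11] length 3
Longest substring with no repeats: "faged" with length 5

5


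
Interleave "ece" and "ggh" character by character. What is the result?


Interleaving "ece" and "ggh":
  Position 0: 'e' from first, 'g' from second => "eg"
  Position 1: 'c' from first, 'g' from second => "cg"
  Position 2: 'e' from first, 'h' from second => "eh"
Result: egcgeh

egcgeh


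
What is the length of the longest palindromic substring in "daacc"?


Input: "daacc"
Checking substrings for palindromes:
  [1:3] "aa" (len 2) => palindrome
  [3:5] "cc" (len 2) => palindrome
Longest palindromic substring: "aa" with length 2

2


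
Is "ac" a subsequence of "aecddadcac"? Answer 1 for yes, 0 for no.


Check if "ac" is a subsequence of "aecddadcac"
Greedy scan:
  Position 0 ('a'): matches sub[0] = 'a'
  Position 1 ('e'): no match needed
  Position 2 ('c'): matches sub[1] = 'c'
  Position 3 ('d'): no match needed
  Position 4 ('d'): no match needed
  Position 5 ('a'): no match needed
  Position 6 ('d'): no match needed
  Position 7 ('c'): no match needed
  Position 8 ('a'): no match needed
  Position 9 ('c'): no match needed
All 2 characters matched => is a subsequence

1


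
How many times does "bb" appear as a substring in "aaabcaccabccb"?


Searching for "bb" in "aaabcaccabccb"
Scanning each position:
  Position 0: "aa" => no
  Position 1: "aa" => no
  Position 2: "ab" => no
  Position 3: "bc" => no
  Position 4: "ca" => no
  Position 5: "ac" => no
  Position 6: "cc" => no
  Position 7: "ca" => no
  Position 8: "ab" => no
  Position 9: "bc" => no
  Position 10: "cc" => no
  Position 11: "cb" => no
Total occurrences: 0

0


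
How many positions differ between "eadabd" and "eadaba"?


Comparing "eadabd" and "eadaba" position by position:
  Position 0: 'e' vs 'e' => same
  Position 1: 'a' vs 'a' => same
  Position 2: 'd' vs 'd' => same
  Position 3: 'a' vs 'a' => same
  Position 4: 'b' vs 'b' => same
  Position 5: 'd' vs 'a' => DIFFER
Positions that differ: 1

1


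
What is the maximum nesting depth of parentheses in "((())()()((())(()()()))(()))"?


Input: "((())()()((())(()()()))(()))"
Tracking depth:
  Position 0 '(': depth becomes 1
  Position 1 '(': depth becomes 2
  Position 2 '(': depth becomes 3
  Position 3 ')': depth becomes 2
  Position 4 ')': depth becomes 1
  Position 5 '(': depth becomes 2
  Position 6 ')': depth becomes 1
  Position 7 '(': depth becomes 2
  Position 8 ')': depth becomes 1
  Position 9 '(': depth becomes 2
  Position 10 '(': depth becomes 3
  Position 11 '(': depth becomes 4
  Position 12 ')': depth becomes 3
  Position 13 ')': depth becomes 2
  Position 14 '(': depth becomes 3
  Position 15 '(': depth becomes 4
  Position 16 ')': depth becomes 3
  Position 17 '(': depth becomes 4
  Position 18 ')': depth becomes 3
  Position 19 '(': depth becomes 4
  Position 20 ')': depth becomes 3
  Position 21 ')': depth becomes 2
  Position 22 ')': depth becomes 1
  Position 23 '(': depth becomes 2
  Position 24 '(': depth becomes 3
  Position 25 ')': depth becomes 2
  Position 26 ')': depth becomes 1
  Position 27 ')': depth becomes 0
Maximum depth reached: 4

4
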